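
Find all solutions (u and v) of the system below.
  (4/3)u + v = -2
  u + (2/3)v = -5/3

u = -3, v = 2

Row-reduce the augmented matrix:
R1 ← R1 / (4/3).
R2 ← R2 − 1·R1.
R2 ← R2 / (-1/12).
R1 ← R1 − 3/4·R2.
Reading off the reduced rows gives u = -3, v = 2.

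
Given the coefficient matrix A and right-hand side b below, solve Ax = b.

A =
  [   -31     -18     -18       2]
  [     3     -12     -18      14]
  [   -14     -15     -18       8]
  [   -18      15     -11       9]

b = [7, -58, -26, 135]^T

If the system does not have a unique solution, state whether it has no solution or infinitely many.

Row-reduce:
R1 ← R1 / (-31).
R2 ← R2 − 3·R1.
R3 ← R3 + 14·R1.
R4 ← R4 + 18·R1.
R2 ← R2 / (-426/31).
R1 ← R1 − 18/31·R2.
R3 ← R3 + 213/31·R2.
R4 ← R4 − 789/31·R2.
Swap R3 and R4.
R3 ← R3 / (-2635/71).
R1 ← R1 + 18/71·R3.
R2 ← R2 − 102/71·R3.
Row 4 reduces to 0 = -1/2, a contradiction. The system is inconsistent.

no solution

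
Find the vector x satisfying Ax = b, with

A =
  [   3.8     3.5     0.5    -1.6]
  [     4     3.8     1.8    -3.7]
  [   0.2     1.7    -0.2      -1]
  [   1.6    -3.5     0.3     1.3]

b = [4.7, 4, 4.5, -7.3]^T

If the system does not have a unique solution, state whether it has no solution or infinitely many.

Row-reduce the augmented matrix:
R1 ← R1 / (19/5).
R2 ← R2 − 4·R1.
R3 ← R3 − 1/5·R1.
R4 ← R4 − 8/5·R1.
R2 ← R2 / (11/95).
R1 ← R1 − 35/38·R2.
R3 ← R3 − 144/95·R2.
R4 ← R4 + 189/38·R2.
R3 ← R3 / (-169/10).
R1 ← R1 + 10·R3.
R2 ← R2 − 11·R3.
R4 ← R4 − 274/5·R3.
R4 ← R4 / (-6813/3380).
R1 ← R1 − 4023/7436·R4.
R2 ← R2 + 3083/3718·R4.
R3 ← R3 + 2802/1859·R4.
Reading off the reduced rows gives x_1 = 0, x_2 = 1, x_3 = -4, x_4 = -2.

x_1 = 0, x_2 = 1, x_3 = -4, x_4 = -2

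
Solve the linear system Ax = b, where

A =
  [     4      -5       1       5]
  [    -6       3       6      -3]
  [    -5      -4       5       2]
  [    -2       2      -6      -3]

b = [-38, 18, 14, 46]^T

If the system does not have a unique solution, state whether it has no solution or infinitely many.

Row-reduce the augmented matrix:
R1 ← R1 / (4).
R2 ← R2 + 6·R1.
R3 ← R3 + 5·R1.
R4 ← R4 + 2·R1.
R2 ← R2 / (-9/2).
R1 ← R1 + 5/4·R2.
R3 ← R3 + 41/4·R2.
R4 ← R4 + 1/2·R2.
R3 ← R3 / (-65/6).
R1 ← R1 + 11/6·R3.
R2 ← R2 + 5/3·R3.
R4 ← R4 + 19/3·R3.
R4 ← R4 / (11/65).
R1 ← R1 − 22/65·R4.
R2 ← R2 + 9/13·R4.
R3 ← R3 − 12/65·R4.
Reading off the reduced rows gives x_1 = -6, x_2 = -4, x_3 = -4, x_4 = -6.

x_1 = -6, x_2 = -4, x_3 = -4, x_4 = -6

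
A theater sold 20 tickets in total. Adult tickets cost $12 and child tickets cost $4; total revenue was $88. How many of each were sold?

adult tickets: 1, child tickets: 19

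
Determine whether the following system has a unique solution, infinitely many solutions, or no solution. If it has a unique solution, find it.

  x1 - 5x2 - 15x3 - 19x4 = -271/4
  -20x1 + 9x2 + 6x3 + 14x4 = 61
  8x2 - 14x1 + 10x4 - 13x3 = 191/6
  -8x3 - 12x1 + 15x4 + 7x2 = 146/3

x1 = -3/4, x2 = 0, x3 = 2/3, x4 = 3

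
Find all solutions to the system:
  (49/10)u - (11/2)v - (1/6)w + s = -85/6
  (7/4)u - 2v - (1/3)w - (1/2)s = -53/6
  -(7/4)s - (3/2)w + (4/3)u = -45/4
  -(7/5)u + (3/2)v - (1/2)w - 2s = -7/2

Row-reduce:
R1 ← R1 / (49/10).
R2 ← R2 − 7/4·R1.
R3 ← R3 − 4/3·R1.
R4 ← R4 + 7/5·R1.
R2 ← R2 / (-1/28).
R1 ← R1 + 55/49·R2.
R3 ← R3 − 220/147·R2.
R4 ← R4 + 1/14·R2.
R3 ← R3 / (-181/14).
R1 ← R1 − 60/7·R3.
R2 ← R2 − 23/3·R3.
Rank is 3 with 4 unknowns, leaving s free.

infinitely many solutions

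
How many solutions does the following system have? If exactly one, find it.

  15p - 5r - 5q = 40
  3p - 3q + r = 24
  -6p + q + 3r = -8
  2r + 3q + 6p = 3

Row-reduce the augmented matrix:
R1 ← R1 / (15).
R2 ← R2 − 3·R1.
R3 ← R3 + 6·R1.
R4 ← R4 − 6·R1.
R2 ← R2 / (-2).
R1 ← R1 + 1/3·R2.
R3 ← R3 + 1·R2.
R4 ← R4 − 5·R2.
Swap R3 and R4.
R3 ← R3 / (9).
R1 ← R1 + 2/3·R3.
R2 ← R2 + 1·R3.
R4 reduces to 0 = 0, so the extra equation is consistent.
Reading off the reduced rows gives p = 2, q = -5, r = 3.

p = 2, q = -5, r = 3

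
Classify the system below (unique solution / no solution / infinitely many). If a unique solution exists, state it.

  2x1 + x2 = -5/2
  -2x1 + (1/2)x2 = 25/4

From equation 1: x2 = -5/2 − 2·x1.
Substitute into equation 2 and solve: x1 = -5/2.
Then x2 = 5/2.

x1 = -5/2, x2 = 5/2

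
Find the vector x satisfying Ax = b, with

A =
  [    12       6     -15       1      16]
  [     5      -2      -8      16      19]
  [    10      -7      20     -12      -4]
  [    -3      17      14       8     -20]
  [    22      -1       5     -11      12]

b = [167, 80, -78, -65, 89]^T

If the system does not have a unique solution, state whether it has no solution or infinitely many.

Row-reduce:
R1 ← R1 / (12).
R2 ← R2 − 5·R1.
R3 ← R3 − 10·R1.
R4 ← R4 + 3·R1.
R5 ← R5 − 22·R1.
R2 ← R2 / (-9/2).
R1 ← R1 − 1/2·R2.
R3 ← R3 + 12·R2.
R4 ← R4 − 37/2·R2.
R5 ← R5 + 12·R2.
R3 ← R3 / (223/6).
R1 ← R1 + 13/9·R3.
R2 ← R2 − 7/18·R3.
R4 ← R4 − 55/18·R3.
R5 ← R5 − 223/6·R3.
R4 ← R4 / (51370/669).
R1 ← R1 + 200/669·R4.
R2 ← R2 + 1936/669·R4.
R3 ← R3 + 979/669·R4.
Rank is 4 with 5 unknowns, leaving x_5 free.

infinitely many solutions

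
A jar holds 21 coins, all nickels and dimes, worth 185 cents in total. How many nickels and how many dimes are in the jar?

nickels: 5, dimes: 16

Let n = nickels, d = dimes.
  n + d = 21
  5n + 10d = 185
Row-reduce the augmented matrix:
R2 ← R2 − 5·R1.
R2 ← R2 / (5).
R1 ← R1 − 1·R2.
Reading off the reduced rows gives n = 5, d = 16.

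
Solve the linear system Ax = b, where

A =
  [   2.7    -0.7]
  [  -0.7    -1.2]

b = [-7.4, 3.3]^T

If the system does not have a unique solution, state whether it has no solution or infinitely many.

Row-reduce the augmented matrix:
R1 ← R1 / (27/10).
R2 ← R2 + 7/10·R1.
R2 ← R2 / (-373/270).
R1 ← R1 + 7/27·R2.
Reading off the reduced rows gives x_1 = -3, x_2 = -1.

x_1 = -3, x_2 = -1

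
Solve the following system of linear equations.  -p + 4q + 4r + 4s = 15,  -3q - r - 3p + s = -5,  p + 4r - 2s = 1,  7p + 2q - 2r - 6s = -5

infinitely many solutions

Row-reduce:
R1 ← R1 / (-1).
R2 ← R2 + 3·R1.
R3 ← R3 − 1·R1.
R4 ← R4 − 7·R1.
R2 ← R2 / (-15).
R1 ← R1 + 4·R2.
R3 ← R3 − 4·R2.
R4 ← R4 − 30·R2.
R3 ← R3 / (68/15).
R1 ← R1 + 8/15·R3.
R2 ← R2 − 13/15·R3.
Rank is 3 with 4 unknowns, leaving s free.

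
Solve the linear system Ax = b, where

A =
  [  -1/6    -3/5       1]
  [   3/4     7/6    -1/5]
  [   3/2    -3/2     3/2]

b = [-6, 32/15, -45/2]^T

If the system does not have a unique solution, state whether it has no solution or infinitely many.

Row-reduce the augmented matrix:
R1 ← R1 / (-1/6).
R2 ← R2 − 3/4·R1.
R3 ← R3 − 3/2·R1.
R2 ← R2 / (-23/15).
R1 ← R1 − 18/5·R2.
R3 ← R3 + 69/10·R2.
R3 ← R3 / (-177/20).
R1 ← R1 − 471/115·R3.
R2 ← R2 + 129/46·R3.
Reading off the reduced rows gives x_1 = -6, x_2 = 5, x_3 = -4.

x_1 = -6, x_2 = 5, x_3 = -4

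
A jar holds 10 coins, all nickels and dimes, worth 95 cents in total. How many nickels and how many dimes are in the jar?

Let n = nickels, d = dimes.
  n + d = 10
  5n + 10d = 95
Row-reduce the augmented matrix:
R2 ← R2 − 5·R1.
R2 ← R2 / (5).
R1 ← R1 − 1·R2.
Reading off the reduced rows gives n = 1, d = 9.

nickels: 1, dimes: 9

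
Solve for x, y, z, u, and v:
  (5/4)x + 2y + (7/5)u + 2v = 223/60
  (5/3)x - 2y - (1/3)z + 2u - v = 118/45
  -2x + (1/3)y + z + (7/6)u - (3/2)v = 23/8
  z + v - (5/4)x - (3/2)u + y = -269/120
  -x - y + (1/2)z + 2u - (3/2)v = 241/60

Row-reduce the augmented matrix:
R1 ← R1 / (5/4).
R2 ← R2 − 5/3·R1.
R3 ← R3 + 2·R1.
R4 ← R4 + 5/4·R1.
R5 ← R5 + 1·R1.
R2 ← R2 / (-14/3).
R1 ← R1 − 8/5·R2.
R3 ← R3 − 53/15·R2.
R4 ← R4 − 3·R2.
R5 ← R5 − 3/5·R2.
R3 ← R3 / (157/210).
R1 ← R1 + 4/35·R3.
R2 ← R2 − 1/14·R3.
R4 ← R4 − 11/14·R3.
R5 ← R5 − 16/35·R3.
R4 ← R4 / (-581/157).
R1 ← R1 − 1336/785·R4.
R2 ← R2 + 571/1570·R4.
R3 ← R3 − 3683/785·R4.
R5 ← R5 − 779/785·R4.
R5 ← R5 / (4429/5810).
R1 ← R1 − 2888/2905·R5.
R2 ← R2 − 8299/11620·R5.
R3 ← R3 − 4703/5810·R5.
R4 ← R4 + 557/1162·R5.
Reading off the reduced rows gives x = -2/3, y = 1/5, z = -2/5, u = 9/4, v = 1/2.

x = -2/3, y = 1/5, z = -2/5, u = 9/4, v = 1/2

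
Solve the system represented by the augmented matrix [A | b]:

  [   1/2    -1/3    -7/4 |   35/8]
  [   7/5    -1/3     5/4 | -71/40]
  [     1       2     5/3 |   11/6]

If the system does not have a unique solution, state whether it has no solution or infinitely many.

Row-reduce the augmented matrix:
R1 ← R1 / (1/2).
R2 ← R2 − 7/5·R1.
R3 ← R3 − 1·R1.
R2 ← R2 / (3/5).
R1 ← R1 + 2/3·R2.
R3 ← R3 − 8/3·R2.
R3 ← R3 / (-133/6).
R1 ← R1 − 10/3·R3.
R2 ← R2 − 41/4·R3.
Reading off the reduced rows gives x_1 = 3/2, x_2 = 9/4, x_3 = -5/2.

x_1 = 3/2, x_2 = 9/4, x_3 = -5/2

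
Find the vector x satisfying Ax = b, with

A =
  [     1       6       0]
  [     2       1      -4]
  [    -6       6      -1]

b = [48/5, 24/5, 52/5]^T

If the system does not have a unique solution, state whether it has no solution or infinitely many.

Row-reduce the augmented matrix:
R2 ← R2 − 2·R1.
R3 ← R3 + 6·R1.
R2 ← R2 / (-11).
R1 ← R1 − 6·R2.
R3 ← R3 − 42·R2.
R3 ← R3 / (-179/11).
R1 ← R1 + 24/11·R3.
R2 ← R2 − 4/11·R3.
Reading off the reduced rows gives x_1 = 0, x_2 = 8/5, x_3 = -4/5.

x_1 = 0, x_2 = 8/5, x_3 = -4/5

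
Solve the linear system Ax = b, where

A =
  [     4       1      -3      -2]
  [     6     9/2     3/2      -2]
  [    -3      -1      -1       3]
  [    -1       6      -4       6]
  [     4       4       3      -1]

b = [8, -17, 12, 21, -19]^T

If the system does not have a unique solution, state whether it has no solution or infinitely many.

no solution

Row-reduce:
R1 ← R1 / (4).
R2 ← R2 − 6·R1.
R3 ← R3 + 3·R1.
R4 ← R4 + 1·R1.
R5 ← R5 − 4·R1.
R2 ← R2 / (3).
R1 ← R1 − 1/4·R2.
R3 ← R3 + 1/4·R2.
R4 ← R4 − 25/4·R2.
R5 ← R5 − 3·R2.
R3 ← R3 / (-11/4).
R1 ← R1 + 5/4·R3.
R2 ← R2 − 2·R3.
R4 ← R4 + 69/4·R3.
R4 ← R4 / (-215/33).
R1 ← R1 + 43/33·R4.
R2 ← R2 − 49/33·R4.
R3 ← R3 + 19/33·R4.
Row 5 reduces to 0 = 2, a contradiction. The system is inconsistent.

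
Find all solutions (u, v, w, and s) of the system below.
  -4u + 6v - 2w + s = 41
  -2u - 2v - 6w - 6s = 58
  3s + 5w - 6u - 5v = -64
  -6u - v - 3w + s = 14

Row-reduce the augmented matrix:
R1 ← R1 / (-4).
R2 ← R2 + 2·R1.
R3 ← R3 + 6·R1.
R4 ← R4 + 6·R1.
R2 ← R2 / (-5).
R1 ← R1 + 3/2·R2.
R3 ← R3 + 14·R2.
R4 ← R4 + 10·R2.
R3 ← R3 / (22).
R1 ← R1 − 2·R3.
R2 ← R2 − 1·R3.
R4 ← R4 − 10·R3.
R4 ← R4 / (39/11).
R1 ← R1 + 1/11·R4.
R2 ← R2 − 89/220·R4.
R3 ← R3 − 197/220·R4.
Reading off the reduced rows gives u = -1, v = 5, w = -6, s = -5.

u = -1, v = 5, w = -6, s = -5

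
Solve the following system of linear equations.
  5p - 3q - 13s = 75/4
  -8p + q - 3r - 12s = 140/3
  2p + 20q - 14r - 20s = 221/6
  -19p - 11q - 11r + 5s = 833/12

p = -9/4, q = -4/3, r = -2, s = -2

Row-reduce the augmented matrix:
R1 ← R1 / (5).
R2 ← R2 + 8·R1.
R3 ← R3 − 2·R1.
R4 ← R4 + 19·R1.
R2 ← R2 / (-19/5).
R1 ← R1 + 3/5·R2.
R3 ← R3 − 106/5·R2.
R4 ← R4 + 112/5·R2.
R3 ← R3 / (-584/19).
R1 ← R1 − 9/19·R3.
R2 ← R2 − 15/19·R3.
R4 ← R4 − 127/19·R3.
R4 ← R4 / (30933/292).
R1 ← R1 + 137/292·R4.
R2 ← R2 − 1037/292·R4.
R3 ← R3 − 1879/292·R4.
Reading off the reduced rows gives p = -9/4, q = -4/3, r = -2, s = -2.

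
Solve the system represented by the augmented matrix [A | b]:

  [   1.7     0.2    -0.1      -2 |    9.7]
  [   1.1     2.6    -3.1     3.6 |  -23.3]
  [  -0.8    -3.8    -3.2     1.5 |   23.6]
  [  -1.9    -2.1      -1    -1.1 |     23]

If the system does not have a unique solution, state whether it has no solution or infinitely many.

x_1 = -1, x_2 = -5, x_3 = -4, x_4 = -6

Row-reduce the augmented matrix:
R1 ← R1 / (17/10).
R2 ← R2 − 11/10·R1.
R3 ← R3 + 4/5·R1.
R4 ← R4 + 19/10·R1.
R2 ← R2 / (42/17).
R1 ← R1 − 2/17·R2.
R3 ← R3 + 63/17·R2.
R4 ← R4 + 319/170·R2.
R3 ← R3 / (-39/5).
R1 ← R1 − 3/35·R3.
R2 ← R2 + 43/35·R3.
R4 ← R4 + 598/175·R3.
R4 ← R4 / (-3233/1050).
R1 ← R1 + 3611/2730·R4.
R2 ← R2 − 2011/2730·R4.
R3 ← R3 + 79/78·R4.
Reading off the reduced rows gives x_1 = -1, x_2 = -5, x_3 = -4, x_4 = -6.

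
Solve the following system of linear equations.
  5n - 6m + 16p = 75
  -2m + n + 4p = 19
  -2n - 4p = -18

infinitely many solutions

Row-reduce:
R1 ← R1 / (-6).
R2 ← R2 + 2·R1.
R2 ← R2 / (-2/3).
R1 ← R1 + 5/6·R2.
R3 ← R3 + 2·R2.
Rank is 2 with 3 unknowns, leaving p free.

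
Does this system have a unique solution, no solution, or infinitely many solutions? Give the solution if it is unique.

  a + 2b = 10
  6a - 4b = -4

From equation 1: a = 10 − 2·b.
Substitute into equation 2 and solve: b = 4.
Then a = 2.

a = 2, b = 4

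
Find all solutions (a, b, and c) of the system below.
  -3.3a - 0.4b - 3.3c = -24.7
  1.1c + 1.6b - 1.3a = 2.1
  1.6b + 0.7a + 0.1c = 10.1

Row-reduce the augmented matrix:
R1 ← R1 / (-33/10).
R2 ← R2 + 13/10·R1.
R3 ← R3 − 7/10·R1.
R2 ← R2 / (58/33).
R1 ← R1 − 4/33·R2.
R3 ← R3 − 50/33·R2.
R3 ← R3 / (-387/145).
R1 ← R1 − 121/145·R3.
R2 ← R2 − 198/145·R3.
Reading off the reduced rows gives a = 5, b = 4, c = 2.

a = 5, b = 4, c = 2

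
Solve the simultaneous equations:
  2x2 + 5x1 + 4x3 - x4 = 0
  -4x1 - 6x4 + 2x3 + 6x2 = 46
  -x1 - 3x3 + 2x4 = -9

infinitely many solutions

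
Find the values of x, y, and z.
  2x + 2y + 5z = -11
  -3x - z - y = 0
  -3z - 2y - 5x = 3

Row-reduce the augmented matrix:
R1 ← R1 / (2).
R2 ← R2 + 3·R1.
R3 ← R3 + 5·R1.
R2 ← R2 / (2).
R1 ← R1 − 1·R2.
R3 ← R3 − 3·R2.
R3 ← R3 / (-1/4).
R1 ← R1 + 3/4·R3.
R2 ← R2 − 13/4·R3.
Reading off the reduced rows gives x = 2, y = -5, z = -1.

x = 2, y = -5, z = -1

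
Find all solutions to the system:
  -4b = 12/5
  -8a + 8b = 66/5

Row-reduce the augmented matrix:
Swap R1 and R2.
R1 ← R1 / (-8).
R2 ← R2 / (-4).
R1 ← R1 + 1·R2.
Reading off the reduced rows gives a = -9/4, b = -3/5.

a = -9/4, b = -3/5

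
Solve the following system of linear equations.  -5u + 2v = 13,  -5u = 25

u = -5, v = -6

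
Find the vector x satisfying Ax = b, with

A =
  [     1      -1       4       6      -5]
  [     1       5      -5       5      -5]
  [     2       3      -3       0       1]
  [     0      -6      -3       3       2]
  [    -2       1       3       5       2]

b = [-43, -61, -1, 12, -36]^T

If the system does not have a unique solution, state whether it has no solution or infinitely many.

x_1 = 4, x_2 = -4, x_3 = 0, x_4 = -6, x_5 = 3

Row-reduce the augmented matrix:
R2 ← R2 − 1·R1.
R3 ← R3 − 2·R1.
R5 ← R5 + 2·R1.
R2 ← R2 / (6).
R1 ← R1 + 1·R2.
R3 ← R3 − 5·R2.
R4 ← R4 + 6·R2.
R5 ← R5 + 1·R2.
R3 ← R3 / (-7/2).
R1 ← R1 − 5/2·R3.
R2 ← R2 + 3/2·R3.
R4 ← R4 + 12·R3.
R5 ← R5 − 19/2·R3.
R4 ← R4 / (282/7).
R1 ← R1 + 15/7·R4.
R2 ← R2 − 97/21·R4.
R3 ← R3 − 67/21·R4.
R5 ← R5 + 283/21·R4.
R5 ← R5 / (4192/423).
R1 ← R1 − 45/47·R5.
R2 ← R2 + 262/423·R5.
R3 ← R3 + 133/423·R5.
R4 ← R4 + 125/141·R5.
Reading off the reduced rows gives x_1 = 4, x_2 = -4, x_3 = 0, x_4 = -6, x_5 = 3.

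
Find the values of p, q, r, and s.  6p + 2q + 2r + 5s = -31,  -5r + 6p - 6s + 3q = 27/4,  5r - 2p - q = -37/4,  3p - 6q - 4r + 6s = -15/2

p = -3, q = 1/4, r = -3, s = -3/2

Row-reduce the augmented matrix:
R1 ← R1 / (6).
R2 ← R2 − 6·R1.
R3 ← R3 + 2·R1.
R4 ← R4 − 3·R1.
R1 ← R1 − 1/3·R2.
R3 ← R3 + 1/3·R2.
R4 ← R4 + 7·R2.
R3 ← R3 / (10/3).
R1 ← R1 − 8/3·R3.
R2 ← R2 + 7·R3.
R4 ← R4 + 54·R3.
R4 ← R4 / (-1059/10).
R1 ← R1 − 61/10·R4.
R2 ← R2 + 76/5·R4.
R3 ← R3 + 3/5·R4.
Reading off the reduced rows gives p = -3, q = 1/4, r = -3, s = -3/2.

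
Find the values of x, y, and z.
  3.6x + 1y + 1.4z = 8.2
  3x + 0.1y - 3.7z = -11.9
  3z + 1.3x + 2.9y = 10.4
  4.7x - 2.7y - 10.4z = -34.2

Row-reduce the augmented matrix:
R1 ← R1 / (18/5).
R2 ← R2 − 3·R1.
R3 ← R3 − 13/10·R1.
R4 ← R4 − 47/10·R1.
R2 ← R2 / (-11/15).
R1 ← R1 − 5/18·R2.
R3 ← R3 − 457/180·R2.
R4 ← R4 + 721/180·R2.
R3 ← R3 / (-1579/110).
R1 ← R1 + 16/11·R3.
R2 ← R2 − 73/11·R3.
R4 ← R4 − 1579/110·R3.
R4 reduces to 0 = 0, so the extra equation is consistent.
Reading off the reduced rows gives x = 1, y = -1, z = 4.

x = 1, y = -1, z = 4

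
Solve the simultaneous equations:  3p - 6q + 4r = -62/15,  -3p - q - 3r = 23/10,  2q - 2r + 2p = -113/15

Row-reduce the augmented matrix:
R1 ← R1 / (3).
R2 ← R2 + 3·R1.
R3 ← R3 − 2·R1.
R2 ← R2 / (-7).
R1 ← R1 + 2·R2.
R3 ← R3 − 6·R2.
R3 ← R3 / (-80/21).
R1 ← R1 − 22/21·R3.
R2 ← R2 + 1/7·R3.
Reading off the reduced rows gives p = -13/5, q = 1/2, r = 5/3.

p = -13/5, q = 1/2, r = 5/3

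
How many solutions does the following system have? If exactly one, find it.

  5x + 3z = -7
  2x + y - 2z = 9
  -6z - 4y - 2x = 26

Row-reduce the augmented matrix:
R1 ← R1 / (5).
R2 ← R2 − 2·R1.
R3 ← R3 + 2·R1.
R3 ← R3 + 4·R2.
R3 ← R3 / (-88/5).
R1 ← R1 − 3/5·R3.
R2 ← R2 + 16/5·R3.
Reading off the reduced rows gives x = 1, y = -1, z = -4.

x = 1, y = -1, z = -4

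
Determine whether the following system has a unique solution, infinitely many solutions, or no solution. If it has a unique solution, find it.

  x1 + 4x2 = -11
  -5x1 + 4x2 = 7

x1 = -3, x2 = -2

From equation 1: x1 = -11 − 4·x2.
Substitute into equation 2 and solve: x2 = -2.
Then x1 = -3.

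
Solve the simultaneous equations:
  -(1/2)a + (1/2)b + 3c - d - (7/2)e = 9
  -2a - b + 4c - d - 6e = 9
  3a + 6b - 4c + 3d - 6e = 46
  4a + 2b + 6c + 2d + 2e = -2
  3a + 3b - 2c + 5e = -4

no solution

Row-reduce:
R1 ← R1 / (-1/2).
R2 ← R2 + 2·R1.
R3 ← R3 − 3·R1.
R4 ← R4 − 4·R1.
R5 ← R5 − 3·R1.
R2 ← R2 / (-3).
R1 ← R1 + 1·R2.
R3 ← R3 − 9·R2.
R4 ← R4 − 6·R2.
R5 ← R5 − 6·R2.
R3 ← R3 / (-10).
R1 ← R1 + 10/3·R3.
R2 ← R2 − 8/3·R3.
R4 ← R4 − 14·R3.
R4 ← R4 / (42/5).
R1 ← R1 + 1·R4.
R2 ← R2 − 3/5·R4.
R3 ← R3 + 3/5·R4.
Row 5 reduces to 0 = -4, a contradiction. The system is inconsistent.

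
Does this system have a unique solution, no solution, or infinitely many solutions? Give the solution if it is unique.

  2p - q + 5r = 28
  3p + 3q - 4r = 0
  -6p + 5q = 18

p = 2, q = 6, r = 6

Row-reduce the augmented matrix:
R1 ← R1 / (2).
R2 ← R2 − 3·R1.
R3 ← R3 + 6·R1.
R2 ← R2 / (9/2).
R1 ← R1 + 1/2·R2.
R3 ← R3 − 2·R2.
R3 ← R3 / (181/9).
R1 ← R1 − 11/9·R3.
R2 ← R2 + 23/9·R3.
Reading off the reduced rows gives p = 2, q = 6, r = 6.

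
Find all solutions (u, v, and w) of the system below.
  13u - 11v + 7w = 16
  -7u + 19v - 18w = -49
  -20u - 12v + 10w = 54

Row-reduce the augmented matrix:
R1 ← R1 / (13).
R2 ← R2 + 7·R1.
R3 ← R3 + 20·R1.
R2 ← R2 / (170/13).
R1 ← R1 + 11/13·R2.
R3 ← R3 + 376/13·R2.
R3 ← R3 / (-182/17).
R1 ← R1 + 13/34·R3.
R2 ← R2 + 37/34·R3.
Reading off the reduced rows gives u = -1, v = -2, w = 1.

u = -1, v = -2, w = 1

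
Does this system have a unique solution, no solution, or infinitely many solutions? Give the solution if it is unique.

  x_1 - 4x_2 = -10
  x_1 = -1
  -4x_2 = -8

Row-reduce:
R2 ← R2 − 1·R1.
R2 ← R2 / (4).
R1 ← R1 + 4·R2.
R3 ← R3 + 4·R2.
Row 3 reduces to 0 = 1, a contradiction. The system is inconsistent.

no solution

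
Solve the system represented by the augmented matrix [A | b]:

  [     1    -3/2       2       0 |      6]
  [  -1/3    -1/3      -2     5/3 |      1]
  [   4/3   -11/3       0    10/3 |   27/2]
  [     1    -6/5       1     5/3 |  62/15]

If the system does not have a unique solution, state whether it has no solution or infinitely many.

Row-reduce:
R2 ← R2 + 1/3·R1.
R3 ← R3 − 4/3·R1.
R4 ← R4 − 1·R1.
R2 ← R2 / (-5/6).
R1 ← R1 + 3/2·R2.
R3 ← R3 + 5/3·R2.
R4 ← R4 − 3/10·R2.
Swap R3 and R4.
R3 ← R3 / (-37/25).
R1 ← R1 − 22/5·R3.
R2 ← R2 − 8/5·R3.
Row 4 reduces to 0 = -1/2, a contradiction. The system is inconsistent.

no solution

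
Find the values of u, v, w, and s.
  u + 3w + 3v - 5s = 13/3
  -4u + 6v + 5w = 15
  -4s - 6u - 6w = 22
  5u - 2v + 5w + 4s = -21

Row-reduce the augmented matrix:
R2 ← R2 + 4·R1.
R3 ← R3 + 6·R1.
R4 ← R4 − 5·R1.
R2 ← R2 / (18).
R1 ← R1 − 3·R2.
R3 ← R3 − 18·R2.
R4 ← R4 + 17·R2.
R3 ← R3 / (-5).
R1 ← R1 − 1/6·R3.
R2 ← R2 − 17/18·R3.
R4 ← R4 − 109/18·R3.
R4 ← R4 / (-308/45).
R1 ← R1 + 32/15·R4.
R2 ← R2 + 169/45·R4.
R3 ← R3 − 14/5·R4.
Reading off the reduced rows gives u = -8/3, v = 1, w = -1/3, s = -1.

u = -8/3, v = 1, w = -1/3, s = -1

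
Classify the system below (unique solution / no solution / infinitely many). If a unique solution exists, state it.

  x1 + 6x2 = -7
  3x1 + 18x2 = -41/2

Row-reduce:
R2 ← R2 − 3·R1.
Row 2 reduces to 0 = 1/2, a contradiction. The system is inconsistent.

no solution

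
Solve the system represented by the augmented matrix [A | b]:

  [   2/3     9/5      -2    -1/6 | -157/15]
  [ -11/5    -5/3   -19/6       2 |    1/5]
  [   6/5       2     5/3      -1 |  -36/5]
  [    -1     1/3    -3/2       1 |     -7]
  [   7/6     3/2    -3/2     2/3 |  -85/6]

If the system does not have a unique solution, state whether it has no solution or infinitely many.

Row-reduce the augmented matrix:
R1 ← R1 / (2/3).
R2 ← R2 + 11/5·R1.
R3 ← R3 − 6/5·R1.
R4 ← R4 + 1·R1.
R5 ← R5 − 7/6·R1.
R2 ← R2 / (641/150).
R1 ← R1 − 27/10·R2.
R3 ← R3 + 31/25·R2.
R4 ← R4 − 91/30·R2.
R5 ← R5 + 33/20·R2.
R3 ← R3 / (4678/1923).
R1 ← R1 − 4065/1282·R3.
R2 ← R2 + 1465/641·R3.
R4 ← R4 − 4678/1923·R3.
R5 ← R5 + 4541/2564·R3.
Swap R4 and R5.
R4 ← R4 / (73813/56136).
R1 ← R1 + 7505/9356·R4.
R2 ← R2 − 180/2339·R4.
R3 ← R3 + 537/4678·R4.
R5 reduces to 0 = 0, so the extra equation is consistent.
Reading off the reduced rows gives x_1 = -1, x_2 = -6, x_3 = 0, x_4 = -6.

x_1 = -1, x_2 = -6, x_3 = 0, x_4 = -6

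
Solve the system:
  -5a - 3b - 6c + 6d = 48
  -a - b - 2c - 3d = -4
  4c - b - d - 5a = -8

infinitely many solutions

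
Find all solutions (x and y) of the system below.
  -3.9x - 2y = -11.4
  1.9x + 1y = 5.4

Row-reduce the augmented matrix:
R1 ← R1 / (-39/10).
R2 ← R2 − 19/10·R1.
R2 ← R2 / (1/39).
R1 ← R1 − 20/39·R2.
Reading off the reduced rows gives x = 6, y = -6.

x = 6, y = -6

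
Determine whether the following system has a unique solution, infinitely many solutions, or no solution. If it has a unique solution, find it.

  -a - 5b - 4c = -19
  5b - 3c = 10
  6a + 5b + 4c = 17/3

a = -8/3, b = 3, c = 5/3

Row-reduce the augmented matrix:
R1 ← R1 / (-1).
R3 ← R3 − 6·R1.
R2 ← R2 / (5).
R1 ← R1 − 5·R2.
R3 ← R3 + 25·R2.
R3 ← R3 / (-35).
R1 ← R1 − 7·R3.
R2 ← R2 + 3/5·R3.
Reading off the reduced rows gives a = -8/3, b = 3, c = 5/3.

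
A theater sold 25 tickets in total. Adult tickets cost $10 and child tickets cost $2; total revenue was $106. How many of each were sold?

adult tickets: 7, child tickets: 18

Let a = adult tickets, c = child tickets.
  a + c = 25
  10a + 2c = 106
From equation 1: a = 25 − c.
Substitute into equation 2 and solve: c = 18.
Then a = 7.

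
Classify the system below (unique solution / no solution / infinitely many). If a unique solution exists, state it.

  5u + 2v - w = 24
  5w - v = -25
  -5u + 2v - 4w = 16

Row-reduce the augmented matrix:
R1 ← R1 / (5).
R3 ← R3 + 5·R1.
R2 ← R2 / (-1).
R1 ← R1 − 2/5·R2.
R3 ← R3 − 4·R2.
R3 ← R3 / (15).
R1 ← R1 − 9/5·R3.
R2 ← R2 + 5·R3.
Reading off the reduced rows gives u = 2, v = 5, w = -4.

u = 2, v = 5, w = -4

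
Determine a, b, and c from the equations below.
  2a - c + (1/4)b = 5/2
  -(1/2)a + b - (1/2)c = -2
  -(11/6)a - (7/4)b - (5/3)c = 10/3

Row-reduce the augmented matrix:
R1 ← R1 / (2).
R2 ← R2 + 1/2·R1.
R3 ← R3 + 11/6·R1.
R2 ← R2 / (17/16).
R1 ← R1 − 1/8·R2.
R3 ← R3 + 73/48·R2.
R3 ← R3 / (-373/102).
R1 ← R1 + 7/17·R3.
R2 ← R2 + 12/17·R3.
Reading off the reduced rows gives a = 1, b = -2, c = -1.

a = 1, b = -2, c = -1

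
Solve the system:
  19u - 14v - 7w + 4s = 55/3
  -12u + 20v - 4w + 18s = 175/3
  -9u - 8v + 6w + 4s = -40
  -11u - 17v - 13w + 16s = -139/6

u = 2, v = 5/2, w = -4/3, s = 3/2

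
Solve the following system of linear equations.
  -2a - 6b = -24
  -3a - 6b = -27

a = 3, b = 3

Row-reduce the augmented matrix:
R1 ← R1 / (-2).
R2 ← R2 + 3·R1.
R2 ← R2 / (3).
R1 ← R1 − 3·R2.
Reading off the reduced rows gives a = 3, b = 3.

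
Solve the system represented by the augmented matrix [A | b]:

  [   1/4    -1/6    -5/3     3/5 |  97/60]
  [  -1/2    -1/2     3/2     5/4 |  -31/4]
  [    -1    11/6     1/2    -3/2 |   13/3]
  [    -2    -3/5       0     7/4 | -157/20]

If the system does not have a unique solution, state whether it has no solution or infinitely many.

x_1 = 1, x_2 = 1, x_3 = -2, x_4 = -3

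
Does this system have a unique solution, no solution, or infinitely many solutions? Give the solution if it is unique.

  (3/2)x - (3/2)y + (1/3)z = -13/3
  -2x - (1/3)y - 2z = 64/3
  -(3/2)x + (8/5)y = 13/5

x = -6, y = -4, z = -4

Row-reduce the augmented matrix:
R1 ← R1 / (3/2).
R2 ← R2 + 2·R1.
R3 ← R3 + 3/2·R1.
R2 ← R2 / (-7/3).
R1 ← R1 + 1·R2.
R3 ← R3 − 1/10·R2.
R3 ← R3 / (4/15).
R1 ← R1 − 8/9·R3.
R2 ← R2 − 2/3·R3.
Reading off the reduced rows gives x = -6, y = -4, z = -4.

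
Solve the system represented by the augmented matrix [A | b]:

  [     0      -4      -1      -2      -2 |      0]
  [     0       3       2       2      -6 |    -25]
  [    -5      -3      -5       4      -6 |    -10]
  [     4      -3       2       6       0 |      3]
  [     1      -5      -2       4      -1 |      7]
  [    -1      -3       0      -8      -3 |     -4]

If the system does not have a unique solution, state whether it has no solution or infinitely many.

no solution

Row-reduce:
Swap R1 and R3.
R1 ← R1 / (-5).
R4 ← R4 − 4·R1.
R5 ← R5 − 1·R1.
R6 ← R6 + 1·R1.
R2 ← R2 / (3).
R1 ← R1 − 3/5·R2.
R3 ← R3 + 4·R2.
R4 ← R4 + 27/5·R2.
R5 ← R5 + 28/5·R2.
R6 ← R6 + 12/5·R2.
R3 ← R3 / (5/3).
R1 ← R1 − 3/5·R3.
R2 ← R2 − 2/3·R3.
R4 ← R4 − 8/5·R3.
R5 ← R5 − 11/15·R3.
R6 ← R6 − 13/5·R3.
R4 ← R4 / (304/25).
R1 ← R1 + 36/25·R4.
R2 ← R2 − 2/5·R4.
R3 ← R3 − 2/5·R4.
R5 ← R5 − 206/25·R4.
R6 ← R6 + 206/25·R4.
R5 ← R5 / (-375/76).
R1 ← R1 − 201/38·R5.
R2 ← R2 − 167/76·R5.
R3 ← R3 + 441/76·R5.
R4 ← R4 + 75/152·R5.
R6 ← R6 − 375/76·R5.
Row 6 reduces to 0 = 3, a contradiction. The system is inconsistent.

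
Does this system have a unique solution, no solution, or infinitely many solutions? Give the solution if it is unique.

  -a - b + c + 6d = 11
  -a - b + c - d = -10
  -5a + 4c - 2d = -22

infinitely many solutions

Row-reduce:
R1 ← R1 / (-1).
R2 ← R2 + 1·R1.
R3 ← R3 + 5·R1.
Swap R2 and R3.
R2 ← R2 / (5).
R1 ← R1 − 1·R2.
R3 ← R3 / (-7).
R1 ← R1 − 2/5·R3.
R2 ← R2 + 32/5·R3.
Rank is 3 with 4 unknowns, leaving c free.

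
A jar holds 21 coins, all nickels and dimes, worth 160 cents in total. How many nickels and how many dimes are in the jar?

nickels: 10, dimes: 11

Let n = nickels, d = dimes.
  d + n = 21
  5n + 10d = 160
From equation 1: n = 21 − d.
Substitute into equation 2 and solve: d = 11.
Then n = 10.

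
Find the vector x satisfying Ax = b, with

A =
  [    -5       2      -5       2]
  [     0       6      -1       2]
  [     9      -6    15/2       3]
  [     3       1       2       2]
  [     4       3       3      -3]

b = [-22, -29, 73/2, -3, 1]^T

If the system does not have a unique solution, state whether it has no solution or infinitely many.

Row-reduce:
R1 ← R1 / (-5).
R3 ← R3 − 9·R1.
R4 ← R4 − 3·R1.
R5 ← R5 − 4·R1.
R2 ← R2 / (6).
R1 ← R1 + 2/5·R2.
R3 ← R3 + 12/5·R2.
R4 ← R4 − 11/5·R2.
R5 ← R5 − 23/5·R2.
R3 ← R3 / (-19/10).
R1 ← R1 − 14/15·R3.
R2 ← R2 + 1/6·R3.
R4 ← R4 + 19/30·R3.
R5 ← R5 + 7/30·R3.
Swap R4 and R5.
R4 ← R4 / (-73/19).
R1 ← R1 − 64/19·R4.
R2 ← R2 + 6/19·R4.
R3 ← R3 + 74/19·R4.
Row 5 reduces to 0 = -2/3, a contradiction. The system is inconsistent.

no solution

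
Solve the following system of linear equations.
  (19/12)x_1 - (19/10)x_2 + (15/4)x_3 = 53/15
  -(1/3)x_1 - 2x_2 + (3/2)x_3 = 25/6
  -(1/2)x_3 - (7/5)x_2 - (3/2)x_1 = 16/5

Row-reduce:
R1 ← R1 / (19/12).
R2 ← R2 + 1/3·R1.
R3 ← R3 + 3/2·R1.
R2 ← R2 / (-12/5).
R1 ← R1 + 6/5·R2.
R3 ← R3 + 16/5·R2.
Rank is 2 with 3 unknowns, leaving x_3 free.

infinitely many solutions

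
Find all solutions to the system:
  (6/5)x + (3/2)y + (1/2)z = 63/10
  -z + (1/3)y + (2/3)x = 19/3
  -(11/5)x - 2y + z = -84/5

Row-reduce:
R1 ← R1 / (6/5).
R2 ← R2 − 2/3·R1.
R3 ← R3 + 11/5·R1.
R2 ← R2 / (-1/2).
R1 ← R1 − 5/4·R2.
R3 ← R3 − 3/4·R2.
Row 3 reduces to 0 = -1, a contradiction. The system is inconsistent.

no solution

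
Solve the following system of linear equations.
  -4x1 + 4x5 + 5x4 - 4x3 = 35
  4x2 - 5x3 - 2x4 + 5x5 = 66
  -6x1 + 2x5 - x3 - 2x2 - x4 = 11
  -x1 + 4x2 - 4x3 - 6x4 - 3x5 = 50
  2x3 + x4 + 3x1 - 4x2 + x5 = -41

x1 = -2, x2 = 6, x3 = -6, x4 = -1, x5 = 2

Row-reduce the augmented matrix:
R1 ← R1 / (-4).
R3 ← R3 + 6·R1.
R4 ← R4 + 1·R1.
R5 ← R5 − 3·R1.
R2 ← R2 / (4).
R3 ← R3 + 2·R2.
R4 ← R4 − 4·R2.
R5 ← R5 + 4·R2.
R3 ← R3 / (5/2).
R1 ← R1 − 1·R3.
R2 ← R2 + 5/4·R3.
R4 ← R4 − 2·R3.
R5 ← R5 + 6·R3.
R4 ← R4 / (47/20).
R1 ← R1 − 51/20·R4.
R2 ← R2 + 21/4·R4.
R3 ← R3 + 19/5·R4.
R5 ← R5 + 401/20·R4.
R5 ← R5 / (-2874/47).
R1 ← R1 − 379/47·R5.
R2 ← R2 + 1591/94·R5.
R3 ← R3 + 621/47·R5.
R4 ← R4 + 156/47·R5.
Reading off the reduced rows gives x1 = -2, x2 = 6, x3 = -6, x4 = -1, x5 = 2.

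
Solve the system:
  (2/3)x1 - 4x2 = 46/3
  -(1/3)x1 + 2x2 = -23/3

infinitely many solutions

Row-reduce:
R1 ← R1 / (2/3).
R2 ← R2 + 1/3·R1.
Rank is 1 with 2 unknowns, leaving x2 free.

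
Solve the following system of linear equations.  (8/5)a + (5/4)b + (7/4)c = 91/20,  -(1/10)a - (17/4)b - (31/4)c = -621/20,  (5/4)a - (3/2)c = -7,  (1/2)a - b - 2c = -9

Row-reduce:
R1 ← R1 / (8/5).
R2 ← R2 + 1/10·R1.
R3 ← R3 − 5/4·R1.
R4 ← R4 − 1/2·R1.
R2 ← R2 / (-267/64).
R1 ← R1 − 25/32·R2.
R3 ← R3 + 125/128·R2.
R4 ← R4 + 89/64·R2.
R3 ← R3 / (-96/89).
R1 ← R1 + 30/89·R3.
R2 ← R2 − 163/89·R3.
Row 4 reduces to 0 = -1/6, a contradiction. The system is inconsistent.

no solution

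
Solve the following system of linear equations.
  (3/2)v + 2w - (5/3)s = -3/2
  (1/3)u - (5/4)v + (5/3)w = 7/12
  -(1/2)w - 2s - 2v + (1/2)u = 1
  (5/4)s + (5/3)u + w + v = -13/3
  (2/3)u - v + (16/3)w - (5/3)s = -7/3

Row-reduce:
Swap R1 and R2.
R1 ← R1 / (1/3).
R3 ← R3 − 1/2·R1.
R4 ← R4 − 5/3·R1.
R5 ← R5 − 2/3·R1.
R2 ← R2 / (3/2).
R1 ← R1 + 15/4·R2.
R3 ← R3 + 1/8·R2.
R4 ← R4 − 29/4·R2.
R5 ← R5 − 3/2·R2.
R3 ← R3 / (-17/6).
R1 ← R1 − 10·R3.
R2 ← R2 − 4/3·R3.
R4 ← R4 + 17·R3.
R4 ← R4 / (797/36).
R1 ← R1 + 1195/102·R4.
R2 ← R2 + 36/17·R4.
R3 ← R3 − 77/102·R4.
Row 5 reduces to 0 = -2, a contradiction. The system is inconsistent.

no solution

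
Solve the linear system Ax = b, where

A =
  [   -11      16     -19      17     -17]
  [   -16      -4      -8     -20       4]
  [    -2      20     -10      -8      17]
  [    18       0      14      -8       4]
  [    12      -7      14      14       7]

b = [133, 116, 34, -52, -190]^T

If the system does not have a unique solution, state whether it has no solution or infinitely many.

x_1 = -3, x_2 = 4, x_3 = -1, x_4 = -5, x_5 = -6

Row-reduce the augmented matrix:
R1 ← R1 / (-11).
R2 ← R2 + 16·R1.
R3 ← R3 + 2·R1.
R4 ← R4 − 18·R1.
R5 ← R5 − 12·R1.
R2 ← R2 / (-300/11).
R1 ← R1 + 16/11·R2.
R3 ← R3 − 188/11·R2.
R4 ← R4 − 288/11·R2.
R5 ← R5 − 115/11·R2.
R3 ← R3 / (144/25).
R1 ← R1 − 17/25·R3.
R2 ← R2 + 18/25·R3.
R4 ← R4 − 44/25·R3.
R5 ← R5 − 4/5·R3.
R4 ← R4 / (-67/6).
R1 ← R1 − 131/24·R4.
R2 ← R2 + 13/4·R4.
R3 ← R3 + 163/24·R4.
R5 ← R5 − 125/6·R4.
R5 ← R5 / (-8251/402).
R1 ← R1 + 20105/2412·R5.
R2 ← R2 − 3619/603·R5.
R3 ← R3 − 27511/2412·R5.
R4 ← R4 − 851/1206·R5.
Reading off the reduced rows gives x_1 = -3, x_2 = 4, x_3 = -1, x_4 = -5, x_5 = -6.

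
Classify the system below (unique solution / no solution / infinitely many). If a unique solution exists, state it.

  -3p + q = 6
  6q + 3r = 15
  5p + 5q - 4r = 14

Row-reduce the augmented matrix:
R1 ← R1 / (-3).
R3 ← R3 − 5·R1.
R2 ← R2 / (6).
R1 ← R1 + 1/3·R2.
R3 ← R3 − 20/3·R2.
R3 ← R3 / (-22/3).
R1 ← R1 − 1/6·R3.
R2 ← R2 − 1/2·R3.
Reading off the reduced rows gives p = -1, q = 3, r = -1.

p = -1, q = 3, r = -1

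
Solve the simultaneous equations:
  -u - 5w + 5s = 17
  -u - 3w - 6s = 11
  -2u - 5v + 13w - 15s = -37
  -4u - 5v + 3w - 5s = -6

no solution

Row-reduce:
R1 ← R1 / (-1).
R2 ← R2 + 1·R1.
R3 ← R3 + 2·R1.
R4 ← R4 + 4·R1.
Swap R2 and R3.
R2 ← R2 / (-5).
R4 ← R4 + 5·R2.
R3 ← R3 / (2).
R1 ← R1 − 5·R3.
R2 ← R2 + 23/5·R3.
Row 4 reduces to 0 = -3, a contradiction. The system is inconsistent.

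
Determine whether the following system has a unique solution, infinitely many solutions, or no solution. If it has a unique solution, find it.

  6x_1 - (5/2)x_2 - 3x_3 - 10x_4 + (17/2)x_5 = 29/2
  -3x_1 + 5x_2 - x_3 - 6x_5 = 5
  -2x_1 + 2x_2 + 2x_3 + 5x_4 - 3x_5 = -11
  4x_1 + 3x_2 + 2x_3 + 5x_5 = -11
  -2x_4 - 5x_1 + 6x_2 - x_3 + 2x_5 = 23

Row-reduce:
R1 ← R1 / (6).
R2 ← R2 + 3·R1.
R3 ← R3 + 2·R1.
R4 ← R4 − 4·R1.
R5 ← R5 + 5·R1.
R2 ← R2 / (15/4).
R1 ← R1 + 5/12·R2.
R3 ← R3 − 7/6·R2.
R4 ← R4 − 14/3·R2.
R5 ← R5 − 47/12·R2.
R3 ← R3 / (16/9).
R1 ← R1 + 7/9·R3.
R2 ← R2 + 2/3·R3.
R4 ← R4 − 64/9·R3.
R5 ← R5 + 8/9·R3.
Swap R4 and R5.
R4 ← R4 / (-7/2).
R1 ← R1 + 13/16·R4.
R2 ← R2 + 1/8·R4.
R3 ← R3 − 29/16·R4.
Row 5 reduces to 0 = 4, a contradiction. The system is inconsistent.

no solution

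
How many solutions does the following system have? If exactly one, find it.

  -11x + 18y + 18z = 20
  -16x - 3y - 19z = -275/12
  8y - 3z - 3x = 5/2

x = 1/2, y = 3/4, z = 2/3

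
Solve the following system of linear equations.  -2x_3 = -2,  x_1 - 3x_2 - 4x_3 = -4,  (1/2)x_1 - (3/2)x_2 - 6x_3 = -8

no solution

Row-reduce:
Swap R1 and R2.
R3 ← R3 − 1/2·R1.
R2 ← R2 / (-2).
R1 ← R1 + 4·R2.
R3 ← R3 + 4·R2.
Row 3 reduces to 0 = -2, a contradiction. The system is inconsistent.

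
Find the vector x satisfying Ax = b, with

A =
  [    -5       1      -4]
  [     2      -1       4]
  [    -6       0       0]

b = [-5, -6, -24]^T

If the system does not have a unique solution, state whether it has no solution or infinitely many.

no solution

Row-reduce:
R1 ← R1 / (-5).
R2 ← R2 − 2·R1.
R3 ← R3 + 6·R1.
R2 ← R2 / (-3/5).
R1 ← R1 + 1/5·R2.
R3 ← R3 + 6/5·R2.
Row 3 reduces to 0 = -2, a contradiction. The system is inconsistent.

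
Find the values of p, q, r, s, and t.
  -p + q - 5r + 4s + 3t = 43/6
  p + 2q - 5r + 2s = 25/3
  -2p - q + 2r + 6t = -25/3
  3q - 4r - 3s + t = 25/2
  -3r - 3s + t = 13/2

p = -3, q = 4/3, r = -2, s = -2/3, t = -3/2

Row-reduce the augmented matrix:
R1 ← R1 / (-1).
R2 ← R2 − 1·R1.
R3 ← R3 + 2·R1.
R2 ← R2 / (3).
R1 ← R1 + 1·R2.
R3 ← R3 + 3·R2.
R4 ← R4 − 3·R2.
R3 ← R3 / (2).
R1 ← R1 − 5/3·R3.
R2 ← R2 + 10/3·R3.
R4 ← R4 − 6·R3.
R5 ← R5 + 3·R3.
R4 ← R4 / (-3).
R1 ← R1 + 1/3·R4.
R2 ← R2 + 4/3·R4.
R3 ← R3 + 1·R4.
R5 ← R5 + 6·R4.
R5 ← R5 / (55/2).
R1 ← R1 + 59/18·R5.
R2 ← R2 − 98/9·R5.
R3 ← R3 − 31/6·R5.
R4 ← R4 − 11/3·R5.
Reading off the reduced rows gives p = -3, q = 4/3, r = -2, s = -2/3, t = -3/2.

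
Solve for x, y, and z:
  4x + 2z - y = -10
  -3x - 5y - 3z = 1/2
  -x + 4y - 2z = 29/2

x = -1/2, y = 2, z = -3

Row-reduce the augmented matrix:
R1 ← R1 / (4).
R2 ← R2 + 3·R1.
R3 ← R3 + 1·R1.
R2 ← R2 / (-23/4).
R1 ← R1 + 1/4·R2.
R3 ← R3 − 15/4·R2.
R3 ← R3 / (-57/23).
R1 ← R1 − 13/23·R3.
R2 ← R2 − 6/23·R3.
Reading off the reduced rows gives x = -1/2, y = 2, z = -3.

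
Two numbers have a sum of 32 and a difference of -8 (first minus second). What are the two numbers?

Let x = first number, y = second number.
  y + x = 32
  x - y = -8
Row-reduce the augmented matrix:
R2 ← R2 − 1·R1.
R2 ← R2 / (-2).
R1 ← R1 − 1·R2.
Reading off the reduced rows gives x = 12, y = 20.

first number: 12, second number: 20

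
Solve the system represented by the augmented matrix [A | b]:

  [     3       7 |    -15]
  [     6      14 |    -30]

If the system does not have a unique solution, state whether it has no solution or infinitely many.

Row-reduce:
R1 ← R1 / (3).
R2 ← R2 − 6·R1.
Rank is 1 with 2 unknowns, leaving x_2 free.

infinitely many solutions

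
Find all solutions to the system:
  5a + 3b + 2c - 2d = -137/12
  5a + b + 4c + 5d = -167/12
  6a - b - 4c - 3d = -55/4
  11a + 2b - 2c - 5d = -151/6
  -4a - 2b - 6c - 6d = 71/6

a = -7/3, b = -5/4, c = 1, d = -1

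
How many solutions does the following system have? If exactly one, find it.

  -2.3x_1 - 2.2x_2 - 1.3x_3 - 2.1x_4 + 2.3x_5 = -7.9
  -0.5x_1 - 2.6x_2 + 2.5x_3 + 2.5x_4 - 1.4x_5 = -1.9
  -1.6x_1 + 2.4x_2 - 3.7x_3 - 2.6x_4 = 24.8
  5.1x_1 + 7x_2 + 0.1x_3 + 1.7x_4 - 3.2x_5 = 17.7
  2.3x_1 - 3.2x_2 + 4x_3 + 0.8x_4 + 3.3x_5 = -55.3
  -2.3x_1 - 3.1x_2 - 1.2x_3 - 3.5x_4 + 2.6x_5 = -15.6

Row-reduce the augmented matrix:
R1 ← R1 / (-23/10).
R2 ← R2 + 1/2·R1.
R3 ← R3 + 8/5·R1.
R4 ← R4 − 51/10·R1.
R5 ← R5 − 23/10·R1.
R6 ← R6 + 23/10·R1.
R2 ← R2 / (-244/115).
R1 ← R1 − 22/23·R2.
R3 ← R3 − 452/115·R2.
R4 ← R4 − 244/115·R2.
R5 ← R5 + 27/5·R2.
R6 ← R6 + 9/10·R2.
R3 ← R3 / (1439/610).
R1 ← R1 − 111/61·R3.
R2 ← R2 + 80/61·R3.
R5 ← R5 + 2673/610·R3.
R6 ← R6 + 659/610·R3.
Swap R4 and R5.
R4 ← R4 / (-11039/14390).
R1 ← R1 + 1583/1439·R4.
R2 ← R2 − 1465/1439·R4.
R3 ← R3 − 2646/1439·R4.
R6 ← R6 + 9607/14390·R4.
Swap R5 and R6.
R5 ← R5 / (-1805299/883120).
R1 ← R1 − 8447/11039·R5.
R2 ← R2 + 63787/88312·R5.
R3 ← R3 − 153/3154·R5.
R4 ← R4 + 53281/44156·R5.
R6 reduces to 0 = 0, so the extra equation is consistent.
Reading off the reduced rows gives x_1 = -5, x_2 = 3, x_3 = -4, x_4 = 2, x_5 = -6.

x_1 = -5, x_2 = 3, x_3 = -4, x_4 = 2, x_5 = -6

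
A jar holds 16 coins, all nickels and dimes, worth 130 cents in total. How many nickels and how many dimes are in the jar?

nickels: 6, dimes: 10

Let n = nickels, d = dimes.
  n + d = 16
  5n + 10d = 130
Row-reduce the augmented matrix:
R2 ← R2 − 5·R1.
R2 ← R2 / (5).
R1 ← R1 − 1·R2.
Reading off the reduced rows gives n = 6, d = 10.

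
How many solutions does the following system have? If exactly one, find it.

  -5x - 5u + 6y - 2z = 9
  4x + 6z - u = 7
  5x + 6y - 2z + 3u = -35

infinitely many solutions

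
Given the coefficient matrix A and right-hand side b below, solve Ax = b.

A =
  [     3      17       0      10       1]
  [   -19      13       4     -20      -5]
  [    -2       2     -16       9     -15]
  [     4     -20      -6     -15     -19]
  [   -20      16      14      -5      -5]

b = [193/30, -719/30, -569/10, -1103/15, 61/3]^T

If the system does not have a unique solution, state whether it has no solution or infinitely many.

Row-reduce the augmented matrix:
R1 ← R1 / (3).
R2 ← R2 + 19·R1.
R3 ← R3 + 2·R1.
R4 ← R4 − 4·R1.
R5 ← R5 + 20·R1.
R2 ← R2 / (362/3).
R1 ← R1 − 17/3·R2.
R3 ← R3 − 40/3·R2.
R4 ← R4 + 128/3·R2.
R5 ← R5 − 388/3·R2.
R3 ← R3 / (-2976/181).
R1 ← R1 + 34/181·R3.
R2 ← R2 − 6/181·R3.
R4 ← R4 + 830/181·R3.
R5 ← R5 − 1758/181·R3.
R4 ← R4 / (-23875/1488).
R1 ← R1 − 1747/1488·R4.
R2 ← R2 − 189/496·R4.
R3 ← R3 + 1969/2976·R4.
R5 ← R5 − 10737/496·R4.
R5 ← R5 / (-141648/4775).
R1 ← R1 + 3446/4775·R5.
R2 ← R2 + 1881/4775·R5.
R3 ← R3 − 7321/4775·R5.
R4 ← R4 − 4709/4775·R5.
Reading off the reduced rows gives x_1 = -4/5, x_2 = -1/2, x_3 = 9/4, x_4 = 3/2, x_5 = 7/3.

x_1 = -4/5, x_2 = -1/2, x_3 = 9/4, x_4 = 3/2, x_5 = 7/3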